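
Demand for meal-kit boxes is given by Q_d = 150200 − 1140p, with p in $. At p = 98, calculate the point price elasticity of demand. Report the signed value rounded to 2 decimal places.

dQ_d/dp = −1140. At p = 98, Q_d = 150200 − 1140(98) = 38480.
Ed = (dQ_d/dp)·(p/Q_d) = −1140 × (98/38480) = -2.9033…

-2.90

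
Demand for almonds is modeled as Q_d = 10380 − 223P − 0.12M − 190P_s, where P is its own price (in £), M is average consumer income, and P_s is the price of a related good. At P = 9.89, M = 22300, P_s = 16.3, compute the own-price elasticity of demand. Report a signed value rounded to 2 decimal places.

-0.92

At the given values, Q_d = 10380 − 223(9.89) − 0.12(22300) − 190(16.3) = 2401.53.
∂Q_d/∂P = −223.
E = (-223) × (9.89/2401.53) = -0.9183…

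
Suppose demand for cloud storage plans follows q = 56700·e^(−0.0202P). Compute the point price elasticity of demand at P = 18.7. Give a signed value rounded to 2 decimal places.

-0.38

dq/dP = −0.0202·q = -785.026. At P = 18.7, q = 38862.7.
Ed = (dq/dP)·(P/q) = (-785.026) × (18.7/38862.7) = -0.3777…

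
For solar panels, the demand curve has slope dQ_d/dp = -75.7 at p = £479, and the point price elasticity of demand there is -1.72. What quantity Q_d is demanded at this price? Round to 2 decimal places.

21081.57

Ed = (dQ_d/dp)·(p/Q_d) ⇒ Q_d = (dQ_d/dp)·p/Ed = (-75.7)·479/(-1.72) = 21081.5697…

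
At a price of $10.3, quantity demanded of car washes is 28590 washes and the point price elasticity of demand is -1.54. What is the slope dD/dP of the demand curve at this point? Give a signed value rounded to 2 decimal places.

Ed = (dD/dP)·(P/D) ⇒ dD/dP = Ed·D/P = (-1.54)·28590/10.3 = -4274.6213…

-4274.62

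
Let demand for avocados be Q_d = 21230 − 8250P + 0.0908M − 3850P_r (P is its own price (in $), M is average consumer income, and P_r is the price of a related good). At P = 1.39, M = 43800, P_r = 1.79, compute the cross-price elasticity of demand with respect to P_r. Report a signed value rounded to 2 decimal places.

-1.01

At the given values, Q_d = 21230 − 8250(1.39) + 0.0908(43800) − 3850(1.79) = 6848.04.
∂Q_d/∂P_r = -3850.
E = (-3850) × (1.79/6848.04) = -1.0063…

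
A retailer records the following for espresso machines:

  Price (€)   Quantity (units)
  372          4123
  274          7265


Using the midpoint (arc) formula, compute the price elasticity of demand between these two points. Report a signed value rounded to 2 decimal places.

%ΔQ = (7265 − 4123) / [(4123 + 7265)/2] = 3142/5694 = 0.551808…
%ΔP = (274 − 372) / [(372 + 274)/2] = -98/323 = -0.303405…
Arc Ed = %ΔQ / %ΔP = (3142/5694) / (-98/323) = -1.8187…

-1.82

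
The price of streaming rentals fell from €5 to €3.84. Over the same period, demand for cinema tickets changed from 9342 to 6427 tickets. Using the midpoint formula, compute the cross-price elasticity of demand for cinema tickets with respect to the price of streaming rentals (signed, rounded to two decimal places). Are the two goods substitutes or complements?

%ΔQ_{cinema tickets} = (6427 − 9342)/avg = -2915/7884.5 = -0.369712…
%ΔP_{streaming rentals} = (3.84 − 5)/avg = -1.16/4.42 = -0.262443…
E_cross = (-2915/7884.5) / (-1.16/4.42) = 1.4087…
E_cross > 0 ⇒ the goods are substitutes.

1.41; substitutes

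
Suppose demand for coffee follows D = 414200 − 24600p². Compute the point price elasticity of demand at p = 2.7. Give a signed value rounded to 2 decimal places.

-1.53

dD/dp = −2·24600·p = -132840. At p = 2.7, D = 234866.
Ed = (dD/dp)·(p/D) = (-132840) × (2.7/234866) = -1.5271…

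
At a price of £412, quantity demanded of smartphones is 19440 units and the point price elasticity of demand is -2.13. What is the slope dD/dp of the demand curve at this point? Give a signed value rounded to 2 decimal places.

Ed = (dD/dp)·(p/D) ⇒ dD/dp = Ed·D/p = (-2.13)·19440/412 = -100.5029…

-100.50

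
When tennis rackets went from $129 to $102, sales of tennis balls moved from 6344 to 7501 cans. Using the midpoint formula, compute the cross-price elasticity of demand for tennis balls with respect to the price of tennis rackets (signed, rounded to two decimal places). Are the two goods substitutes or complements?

-0.71; complements

%ΔQ_{tennis balls} = (7501 − 6344)/avg = 1157/6922.5 = 0.167136…
%ΔP_{tennis rackets} = (102 − 129)/avg = -27/115.5 = -0.233766…
E_cross = (1157/6922.5) / (-27/115.5) = -0.7149…
E_cross < 0 ⇒ the goods are complements.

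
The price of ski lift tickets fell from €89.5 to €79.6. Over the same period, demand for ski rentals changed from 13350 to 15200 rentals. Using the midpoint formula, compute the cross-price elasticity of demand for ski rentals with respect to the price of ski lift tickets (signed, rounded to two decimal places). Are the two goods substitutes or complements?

-1.11; complements

%ΔQ_{ski rentals} = (15200 − 13350)/avg = 1850/14275 = 0.129597…
%ΔP_{ski lift tickets} = (79.6 − 89.5)/avg = -9.9/84.55 = -0.117090…
E_cross = (1850/14275) / (-9.9/84.55) = -1.1068…
E_cross < 0 ⇒ the goods are complements.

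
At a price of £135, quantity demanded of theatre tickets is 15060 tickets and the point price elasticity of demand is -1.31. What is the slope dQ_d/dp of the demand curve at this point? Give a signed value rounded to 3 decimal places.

Ed = (dQ_d/dp)·(p/Q_d) ⇒ dQ_d/dp = Ed·Q_d/p = (-1.31)·15060/135 = -146.13777…

-146.138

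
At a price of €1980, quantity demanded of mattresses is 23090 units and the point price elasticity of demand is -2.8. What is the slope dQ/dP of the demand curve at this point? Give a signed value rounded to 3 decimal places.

Ed = (dQ/dP)·(P/Q) ⇒ dQ/dP = Ed·Q/P = (-2.8)·23090/1980 = -32.65252…

-32.653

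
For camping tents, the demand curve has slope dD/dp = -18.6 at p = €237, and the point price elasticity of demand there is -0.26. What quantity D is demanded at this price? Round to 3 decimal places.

16954.615

Ed = (dD/dp)·(p/D) ⇒ D = (dD/dp)·p/Ed = (-18.6)·237/(-0.26) = 16954.61538…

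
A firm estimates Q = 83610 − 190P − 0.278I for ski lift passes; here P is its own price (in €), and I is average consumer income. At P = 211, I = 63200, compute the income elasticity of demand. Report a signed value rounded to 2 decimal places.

-0.68

At the given values, Q = 83610 − 190(211) − 0.278(63200) = 25950.4.
∂Q/∂I = -0.278.
E = (-0.278) × (63200/25950.4) = -0.6770…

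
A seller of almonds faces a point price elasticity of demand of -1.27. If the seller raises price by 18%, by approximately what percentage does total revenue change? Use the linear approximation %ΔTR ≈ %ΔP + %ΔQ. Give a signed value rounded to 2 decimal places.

-4.86%

%ΔQ ≈ Ed × %ΔP = (-1.27) × (+18%) = -22.8600%
%ΔTR ≈ %ΔP + %ΔQ = (+18%) + (-22.8600%) = -4.8600%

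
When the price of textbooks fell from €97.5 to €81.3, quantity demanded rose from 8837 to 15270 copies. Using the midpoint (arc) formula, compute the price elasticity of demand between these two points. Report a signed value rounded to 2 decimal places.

-2.95

%ΔQ = (15270 − 8837) / [(8837 + 15270)/2] = 6433/12053.5 = 0.533703…
%ΔP = (81.3 − 97.5) / [(97.5 + 81.3)/2] = -16.2/89.4 = -0.181208…
Arc Ed = %ΔQ / %ΔP = (6433/12053.5) / (-16.2/89.4) = -2.9452…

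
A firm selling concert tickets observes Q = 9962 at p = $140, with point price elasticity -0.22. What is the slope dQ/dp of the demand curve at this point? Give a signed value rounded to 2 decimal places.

Ed = (dQ/dp)·(p/Q) ⇒ dQ/dp = Ed·Q/p = (-0.22)·9962/140 = -15.6545…

-15.65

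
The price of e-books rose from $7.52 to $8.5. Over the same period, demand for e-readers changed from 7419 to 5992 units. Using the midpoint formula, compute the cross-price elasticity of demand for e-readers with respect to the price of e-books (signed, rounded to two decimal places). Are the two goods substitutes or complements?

%ΔQ_{e-readers} = (5992 − 7419)/avg = -1427/6705.5 = -0.212810…
%ΔP_{e-books} = (8.5 − 7.52)/avg = 0.98/8.01 = 0.122347…
E_cross = (-1427/6705.5) / (0.98/8.01) = -1.7393…
E_cross < 0 ⇒ the goods are complements.

-1.74; complements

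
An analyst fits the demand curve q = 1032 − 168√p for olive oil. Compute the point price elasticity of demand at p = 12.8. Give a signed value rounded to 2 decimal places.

-0.70

dq/dp = −168/(2√p) = -23.4787. At p = 12.8, q = 430.945.
Ed = (dq/dp)·(p/q) = (-23.4787) × (12.8/430.945) = -0.6973…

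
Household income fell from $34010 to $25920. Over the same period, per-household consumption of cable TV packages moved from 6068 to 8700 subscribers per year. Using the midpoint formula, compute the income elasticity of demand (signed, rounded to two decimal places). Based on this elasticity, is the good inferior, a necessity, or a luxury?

-1.32; inferior

%ΔQ = (8700 − 6068)/[( 6068 + 8700)/2] = 2632/7384 = 0.356446…
%ΔIncome = (25920 − 34010)/[( 34010 + 25920)/2] = -8090/29965 = -0.269981…
E_income = (2632/7384) / (-8090/29965) = -1.3202…
E_income < 0 ⇒ inferior good.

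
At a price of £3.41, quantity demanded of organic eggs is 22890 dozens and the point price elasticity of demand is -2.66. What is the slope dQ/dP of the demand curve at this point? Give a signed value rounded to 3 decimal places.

Ed = (dQ/dP)·(P/Q) ⇒ dQ/dP = Ed·Q/P = (-2.66)·22890/3.41 = -17855.54252…

-17855.543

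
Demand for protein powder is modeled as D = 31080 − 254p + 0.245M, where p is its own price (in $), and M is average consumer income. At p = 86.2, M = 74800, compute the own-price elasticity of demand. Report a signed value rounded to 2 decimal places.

At the given values, D = 31080 − 254(86.2) + 0.245(74800) = 27511.2.
∂D/∂p = −254.
E = (-254) × (86.2/27511.2) = -0.7958…

-0.80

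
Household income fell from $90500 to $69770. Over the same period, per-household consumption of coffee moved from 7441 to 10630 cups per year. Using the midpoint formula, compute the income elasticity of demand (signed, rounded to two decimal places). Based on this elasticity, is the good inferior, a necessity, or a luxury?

-1.36; inferior

%ΔQ = (10630 − 7441)/[( 7441 + 10630)/2] = 3189/9035.5 = 0.352941…
%ΔIncome = (69770 − 90500)/[( 90500 + 69770)/2] = -20730/80135 = -0.258688…
E_income = (3189/9035.5) / (-20730/80135) = -1.3643…
E_income < 0 ⇒ inferior good.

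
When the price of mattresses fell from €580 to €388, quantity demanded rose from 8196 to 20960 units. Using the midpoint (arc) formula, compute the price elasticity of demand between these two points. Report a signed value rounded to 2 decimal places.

-2.21

%ΔQ = (20960 − 8196) / [(8196 + 20960)/2] = 12764/14578 = 0.875565…
%ΔP = (388 − 580) / [(580 + 388)/2] = -192/484 = -0.396694…
Arc Ed = %ΔQ / %ΔP = (12764/14578) / (-192/484) = -2.2071…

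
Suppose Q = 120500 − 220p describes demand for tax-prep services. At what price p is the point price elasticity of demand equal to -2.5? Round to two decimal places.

391.23

Ed = −220p/(120500 − 220p). Set this equal to -2.5:
220p = 2.5·(120500 − 220p) ⇒ 220p(1 + 2.5) = 2.5·120500
p = 2.5·120500 / (220·3.5) = 391.2337…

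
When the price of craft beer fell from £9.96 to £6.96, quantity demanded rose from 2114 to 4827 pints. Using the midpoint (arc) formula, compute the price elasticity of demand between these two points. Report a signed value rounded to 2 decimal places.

-2.20

%ΔQ = (4827 − 2114) / [(2114 + 4827)/2] = 2713/3470.5 = 0.781731…
%ΔP = (6.96 − 9.96) / [(9.96 + 6.96)/2] = -3/8.46 = -0.354609…
Arc Ed = %ΔQ / %ΔP = (2713/3470.5) / (-3/8.46) = -2.2044…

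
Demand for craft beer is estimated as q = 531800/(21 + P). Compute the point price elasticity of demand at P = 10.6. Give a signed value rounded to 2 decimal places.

dq/dP = −531800/(21 + P)² = -532.567. At P = 10.6, q = 16829.1.
Ed = (dq/dP)·(P/q) = (-532.567) × (10.6/16829.1) = -0.3354…

-0.34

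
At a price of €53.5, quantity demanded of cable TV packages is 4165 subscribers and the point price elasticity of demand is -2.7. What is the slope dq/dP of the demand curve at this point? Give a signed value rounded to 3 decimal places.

Ed = (dq/dP)·(P/q) ⇒ dq/dP = Ed·q/P = (-2.7)·4165/53.5 = -210.19626…

-210.196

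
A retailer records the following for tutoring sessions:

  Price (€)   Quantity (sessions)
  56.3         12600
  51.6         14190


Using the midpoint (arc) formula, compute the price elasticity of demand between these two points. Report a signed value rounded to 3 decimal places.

-1.363

%ΔQ = (14190 − 12600) / [(12600 + 14190)/2] = 1590/13395 = 0.118701…
%ΔP = (51.6 − 56.3) / [(56.3 + 51.6)/2] = -4.7/53.95 = -0.087117…
Arc Ed = %ΔQ / %ΔP = (1590/13395) / (-4.7/53.95) = -1.36253…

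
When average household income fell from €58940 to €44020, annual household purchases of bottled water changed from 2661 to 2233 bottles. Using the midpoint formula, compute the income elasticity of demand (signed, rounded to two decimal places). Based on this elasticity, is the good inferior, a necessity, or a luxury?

0.60; necessity

%ΔQ = (2233 − 2661)/[( 2661 + 2233)/2] = -428/2447 = -0.174908…
%ΔIncome = (44020 − 58940)/[( 58940 + 44020)/2] = -14920/51480 = -0.289821…
E_income = (-428/2447) / (-14920/51480) = 0.6035…
0 < E_income < 1 ⇒ normal good, necessity.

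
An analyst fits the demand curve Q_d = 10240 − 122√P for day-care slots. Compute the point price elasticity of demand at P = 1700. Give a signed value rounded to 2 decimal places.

dQ_d/dP = −122/(2√P) = -1.47947. At P = 1700, Q_d = 5209.81.
Ed = (dQ_d/dP)·(P/Q_d) = (-1.47947) × (1700/5209.81) = -0.4827…

-0.48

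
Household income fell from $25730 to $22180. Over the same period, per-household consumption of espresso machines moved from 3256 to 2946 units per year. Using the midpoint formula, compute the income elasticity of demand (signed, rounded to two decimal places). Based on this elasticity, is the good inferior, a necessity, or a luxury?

%ΔQ = (2946 − 3256)/[( 3256 + 2946)/2] = -310/3101 = -0.099967…
%ΔIncome = (22180 − 25730)/[( 25730 + 22180)/2] = -3550/23955 = -0.148194…
E_income = (-310/3101) / (-3550/23955) = 0.6745…
0 < E_income < 1 ⇒ normal good, necessity.

0.67; necessity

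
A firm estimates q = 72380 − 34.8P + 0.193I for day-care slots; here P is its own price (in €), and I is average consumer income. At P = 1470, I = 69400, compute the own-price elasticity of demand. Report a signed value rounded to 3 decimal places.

At the given values, q = 72380 − 34.8(1470) + 0.193(69400) = 34618.2.
∂q/∂P = −34.8.
E = (-34.8) × (1470/34618.2) = -1.47771…

-1.478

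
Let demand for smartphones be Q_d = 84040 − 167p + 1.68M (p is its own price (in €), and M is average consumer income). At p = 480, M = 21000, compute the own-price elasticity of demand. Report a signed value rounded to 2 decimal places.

-2.05

At the given values, Q_d = 84040 − 167(480) + 1.68(21000) = 39160.
∂Q_d/∂p = −167.
E = (-167) × (480/39160) = -2.0469…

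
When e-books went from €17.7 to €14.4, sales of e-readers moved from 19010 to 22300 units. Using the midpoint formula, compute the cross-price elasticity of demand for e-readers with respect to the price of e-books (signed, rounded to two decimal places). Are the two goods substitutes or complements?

%ΔQ_{e-readers} = (22300 − 19010)/avg = 3290/20655 = 0.159283…
%ΔP_{e-books} = (14.4 − 17.7)/avg = -3.3/16.05 = -0.205607…
E_cross = (3290/20655) / (-3.3/16.05) = -0.7746…
E_cross < 0 ⇒ the goods are complements.

-0.77; complements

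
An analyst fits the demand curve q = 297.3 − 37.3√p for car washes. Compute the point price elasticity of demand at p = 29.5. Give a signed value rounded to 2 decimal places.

-1.07

dq/dp = −37.3/(2√p) = -3.43374. At p = 29.5, q = 94.7091.
Ed = (dq/dp)·(p/q) = (-3.43374) × (29.5/94.7091) = -1.0695…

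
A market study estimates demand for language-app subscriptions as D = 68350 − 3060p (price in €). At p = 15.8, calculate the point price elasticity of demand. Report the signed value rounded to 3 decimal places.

dD/dp = −3060. At p = 15.8, D = 68350 − 3060(15.8) = 20002.
Ed = (dD/dp)·(p/D) = −3060 × (15.8/20002) = -2.41715…

-2.417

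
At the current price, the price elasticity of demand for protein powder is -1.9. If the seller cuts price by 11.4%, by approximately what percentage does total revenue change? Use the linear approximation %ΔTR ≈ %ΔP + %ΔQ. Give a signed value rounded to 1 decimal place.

%ΔQ ≈ Ed × %ΔP = (-1.9) × (-11.4%) = +21.6600%
%ΔTR ≈ %ΔP + %ΔQ = (-11.4%) + (+21.6600%) = +10.2600%

+10.3%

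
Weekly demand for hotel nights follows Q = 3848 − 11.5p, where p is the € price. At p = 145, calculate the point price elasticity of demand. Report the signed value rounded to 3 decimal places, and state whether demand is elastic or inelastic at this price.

-0.765; inelastic

dQ/dp = −11.5. At p = 145, Q = 3848 − 11.5(145) = 2180.5.
Ed = (dQ/dp)·(p/Q) = −11.5 × (145/2180.5) = -0.76473…
|Ed| = 0.765 < 1, so demand is inelastic.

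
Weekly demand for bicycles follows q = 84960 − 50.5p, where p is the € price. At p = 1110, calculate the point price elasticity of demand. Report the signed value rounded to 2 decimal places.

dq/dp = −50.5. At p = 1110, q = 84960 − 50.5(1110) = 28905.
Ed = (dq/dp)·(p/q) = −50.5 × (1110/28905) = -1.9392…

-1.94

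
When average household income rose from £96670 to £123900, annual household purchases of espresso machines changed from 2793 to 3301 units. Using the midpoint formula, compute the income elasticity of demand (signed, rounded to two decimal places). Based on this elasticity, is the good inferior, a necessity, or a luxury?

%ΔQ = (3301 − 2793)/[( 2793 + 3301)/2] = 508/3047 = 0.166721…
%ΔIncome = (123900 − 96670)/[( 96670 + 123900)/2] = 27230/110285 = 0.246905…
E_income = (508/3047) / (27230/110285) = 0.6752…
0 < E_income < 1 ⇒ normal good, necessity.

0.68; necessity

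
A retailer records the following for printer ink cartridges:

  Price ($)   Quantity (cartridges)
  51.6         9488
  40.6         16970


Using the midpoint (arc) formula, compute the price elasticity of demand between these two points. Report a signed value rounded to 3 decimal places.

%ΔQ = (16970 − 9488) / [(9488 + 16970)/2] = 7482/13229 = 0.565575…
%ΔP = (40.6 − 51.6) / [(51.6 + 40.6)/2] = -11/46.1 = -0.238611…
Arc Ed = %ΔQ / %ΔP = (7482/13229) / (-11/46.1) = -2.37027…

-2.370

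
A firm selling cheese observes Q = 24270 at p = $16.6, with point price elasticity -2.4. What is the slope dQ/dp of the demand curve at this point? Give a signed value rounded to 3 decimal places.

-3508.916

Ed = (dQ/dp)·(p/Q) ⇒ dQ/dp = Ed·Q/p = (-2.4)·24270/16.6 = -3508.91566…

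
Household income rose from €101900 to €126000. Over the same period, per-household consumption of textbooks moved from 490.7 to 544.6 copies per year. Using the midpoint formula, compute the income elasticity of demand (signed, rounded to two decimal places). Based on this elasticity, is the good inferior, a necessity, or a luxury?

0.49; necessity

%ΔQ = (544.6 − 490.7)/[( 490.7 + 544.6)/2] = 53.9/517.65 = 0.104124…
%ΔIncome = (126000 − 101900)/[( 101900 + 126000)/2] = 24100/113950 = 0.211496…
E_income = (53.9/517.65) / (24100/113950) = 0.4923…
0 < E_income < 1 ⇒ normal good, necessity.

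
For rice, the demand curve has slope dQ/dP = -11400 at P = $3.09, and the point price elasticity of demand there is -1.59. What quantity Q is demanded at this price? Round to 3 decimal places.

22154.717

Ed = (dQ/dP)·(P/Q) ⇒ Q = (dQ/dP)·P/Ed = (-11400)·3.09/(-1.59) = 22154.71698…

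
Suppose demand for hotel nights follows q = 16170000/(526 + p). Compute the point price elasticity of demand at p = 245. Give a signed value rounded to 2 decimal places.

dq/dp = −16170000/(526 + p)² = -27.202. At p = 245, q = 20972.8.
Ed = (dq/dp)·(p/q) = (-27.202) × (245/20972.8) = -0.3177…

-0.32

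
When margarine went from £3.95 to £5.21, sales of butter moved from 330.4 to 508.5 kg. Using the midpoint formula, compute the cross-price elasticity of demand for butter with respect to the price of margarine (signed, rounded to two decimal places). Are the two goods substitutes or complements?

%ΔQ_{butter} = (508.5 − 330.4)/avg = 178.1/419.45 = 0.424603…
%ΔP_{margarine} = (5.21 − 3.95)/avg = 1.26/4.58 = 0.275109…
E_cross = (178.1/419.45) / (1.26/4.58) = 1.5434…
E_cross > 0 ⇒ the goods are substitutes.

1.54; substitutes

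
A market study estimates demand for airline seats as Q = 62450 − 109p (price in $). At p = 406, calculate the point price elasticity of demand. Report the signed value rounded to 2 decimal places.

-2.43

dQ/dp = −109. At p = 406, Q = 62450 − 109(406) = 18196.
Ed = (dQ/dp)·(p/Q) = −109 × (406/18196) = -2.4320…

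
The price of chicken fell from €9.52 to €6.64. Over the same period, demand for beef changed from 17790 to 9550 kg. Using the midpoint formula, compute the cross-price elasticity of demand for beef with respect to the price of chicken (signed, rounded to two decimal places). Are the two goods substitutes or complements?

%ΔQ_{beef} = (9550 − 17790)/avg = -8240/13670 = -0.602779…
%ΔP_{chicken} = (6.64 − 9.52)/avg = -2.88/8.08 = -0.356435…
E_cross = (-8240/13670) / (-2.88/8.08) = 1.6911…
E_cross > 0 ⇒ the goods are substitutes.

1.69; substitutes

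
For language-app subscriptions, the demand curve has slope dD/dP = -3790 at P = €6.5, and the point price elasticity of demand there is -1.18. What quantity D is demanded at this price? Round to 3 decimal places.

20877.119

Ed = (dD/dP)·(P/D) ⇒ D = (dD/dP)·P/Ed = (-3790)·6.5/(-1.18) = 20877.11864…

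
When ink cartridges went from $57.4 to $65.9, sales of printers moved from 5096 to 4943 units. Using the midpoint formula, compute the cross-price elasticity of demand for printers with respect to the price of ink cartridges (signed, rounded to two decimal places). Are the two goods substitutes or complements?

%ΔQ_{printers} = (4943 − 5096)/avg = -153/5019.5 = -0.030481…
%ΔP_{ink cartridges} = (65.9 − 57.4)/avg = 8.5/61.65 = 0.137875…
E_cross = (-153/5019.5) / (8.5/61.65) = -0.2210…
E_cross < 0 ⇒ the goods are complements.

-0.22; complements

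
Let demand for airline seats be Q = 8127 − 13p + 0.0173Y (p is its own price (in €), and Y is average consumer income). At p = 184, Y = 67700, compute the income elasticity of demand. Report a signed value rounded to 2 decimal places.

0.17

At the given values, Q = 8127 − 13(184) + 0.0173(67700) = 6906.21.
∂Q/∂Y = 0.0173.
E = (0.0173) × (67700/6906.21) = 0.1695…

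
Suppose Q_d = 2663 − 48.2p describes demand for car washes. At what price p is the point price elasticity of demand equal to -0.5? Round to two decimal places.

Ed = −48.2p/(2663 − 48.2p). Set this equal to -0.5:
48.2p = 0.5·(2663 − 48.2p) ⇒ 48.2p(1 + 0.5) = 0.5·2663
p = 0.5·2663 / (48.2·1.5) = 18.4163…

18.42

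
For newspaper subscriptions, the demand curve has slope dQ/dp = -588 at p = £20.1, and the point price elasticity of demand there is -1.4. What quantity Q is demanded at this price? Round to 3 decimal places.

Ed = (dQ/dp)·(p/Q) ⇒ Q = (dQ/dp)·p/Ed = (-588)·20.1/(-1.4) = 8442

8442.000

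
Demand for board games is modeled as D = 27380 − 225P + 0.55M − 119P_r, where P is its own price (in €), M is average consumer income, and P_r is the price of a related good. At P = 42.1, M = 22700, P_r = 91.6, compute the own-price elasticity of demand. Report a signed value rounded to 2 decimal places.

At the given values, D = 27380 − 225(42.1) + 0.55(22700) − 119(91.6) = 19492.1.
∂D/∂P = −225.
E = (-225) × (42.1/19492.1) = -0.4859…

-0.49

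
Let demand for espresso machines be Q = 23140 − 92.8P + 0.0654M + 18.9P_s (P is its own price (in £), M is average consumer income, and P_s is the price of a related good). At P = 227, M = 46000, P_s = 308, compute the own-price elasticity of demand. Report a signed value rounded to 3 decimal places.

-1.932

At the given values, Q = 23140 − 92.8(227) + 0.0654(46000) + 18.9(308) = 10904.
∂Q/∂P = −92.8.
E = (-92.8) × (227/10904) = -1.93191…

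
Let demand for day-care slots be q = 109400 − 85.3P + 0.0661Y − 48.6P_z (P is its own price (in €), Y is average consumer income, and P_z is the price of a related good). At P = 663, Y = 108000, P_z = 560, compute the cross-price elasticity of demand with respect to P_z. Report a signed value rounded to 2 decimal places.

At the given values, q = 109400 − 85.3(663) + 0.0661(108000) − 48.6(560) = 32768.9.
∂q/∂P_z = -48.6.
E = (-48.6) × (560/32768.9) = -0.8305…

-0.83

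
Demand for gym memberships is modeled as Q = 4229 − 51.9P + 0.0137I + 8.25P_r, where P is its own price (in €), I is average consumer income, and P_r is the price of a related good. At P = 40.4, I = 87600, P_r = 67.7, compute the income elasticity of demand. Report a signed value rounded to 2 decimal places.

0.31

At the given values, Q = 4229 − 51.9(40.4) + 0.0137(87600) + 8.25(67.7) = 3890.885.
∂Q/∂I = 0.0137.
E = (0.0137) × (87600/3890.885) = 0.3084…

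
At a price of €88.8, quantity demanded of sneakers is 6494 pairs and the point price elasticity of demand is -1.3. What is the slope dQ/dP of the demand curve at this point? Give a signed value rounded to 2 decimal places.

-95.07

Ed = (dQ/dP)·(P/Q) ⇒ dQ/dP = Ed·Q/P = (-1.3)·6494/88.8 = -95.0698…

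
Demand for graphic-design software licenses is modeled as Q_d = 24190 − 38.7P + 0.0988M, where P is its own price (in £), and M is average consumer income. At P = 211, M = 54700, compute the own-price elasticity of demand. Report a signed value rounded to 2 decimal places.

At the given values, Q_d = 24190 − 38.7(211) + 0.0988(54700) = 21428.66.
∂Q_d/∂P = −38.7.
E = (-38.7) × (211/21428.66) = -0.3810…

-0.38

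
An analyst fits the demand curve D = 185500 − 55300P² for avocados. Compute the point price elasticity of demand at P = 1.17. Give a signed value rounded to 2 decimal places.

-1.38

dD/dP = −2·55300·P = -129402. At P = 1.17, D = 109799.83.
Ed = (dD/dP)·(P/D) = (-129402) × (1.17/109799.83) = -1.3788…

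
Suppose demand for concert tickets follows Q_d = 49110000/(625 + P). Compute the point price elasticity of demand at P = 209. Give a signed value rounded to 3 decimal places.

dQ_d/dP = −49110000/(625 + P)² = -70.6054. At P = 209, Q_d = 58884.9.
Ed = (dQ_d/dP)·(P/Q_d) = (-70.6054) × (209/58884.9) = -0.25059…

-0.251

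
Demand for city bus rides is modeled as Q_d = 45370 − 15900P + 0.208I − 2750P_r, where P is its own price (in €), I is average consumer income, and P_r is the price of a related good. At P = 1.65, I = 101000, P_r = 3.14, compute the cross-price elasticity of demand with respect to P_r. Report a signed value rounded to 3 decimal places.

At the given values, Q_d = 45370 − 15900(1.65) + 0.208(101000) − 2750(3.14) = 31508.
∂Q_d/∂P_r = -2750.
E = (-2750) × (3.14/31508) = -0.27405…

-0.274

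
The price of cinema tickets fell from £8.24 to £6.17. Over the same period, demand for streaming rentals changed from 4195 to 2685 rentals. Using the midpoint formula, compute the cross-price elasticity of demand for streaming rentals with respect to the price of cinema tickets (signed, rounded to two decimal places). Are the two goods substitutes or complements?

1.53; substitutes

%ΔQ_{streaming rentals} = (2685 − 4195)/avg = -1510/3440 = -0.438953…
%ΔP_{cinema tickets} = (6.17 − 8.24)/avg = -2.07/7.205 = -0.287300…
E_cross = (-1510/3440) / (-2.07/7.205) = 1.5278…
E_cross > 0 ⇒ the goods are substitutes.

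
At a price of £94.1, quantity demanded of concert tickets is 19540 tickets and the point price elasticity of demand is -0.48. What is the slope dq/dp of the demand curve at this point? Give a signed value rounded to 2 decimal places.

-99.67

Ed = (dq/dp)·(p/q) ⇒ dq/dp = Ed·q/p = (-0.48)·19540/94.1 = -99.6726…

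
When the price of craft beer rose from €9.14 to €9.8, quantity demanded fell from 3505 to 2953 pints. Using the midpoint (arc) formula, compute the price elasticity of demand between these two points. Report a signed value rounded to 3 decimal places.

%ΔQ = (2953 − 3505) / [(3505 + 2953)/2] = -552/3229 = -0.170950…
%ΔP = (9.8 − 9.14) / [(9.14 + 9.8)/2] = 0.66/9.47 = 0.069693…
Arc Ed = %ΔQ / %ΔP = (-552/3229) / (0.66/9.47) = -2.45288…

-2.453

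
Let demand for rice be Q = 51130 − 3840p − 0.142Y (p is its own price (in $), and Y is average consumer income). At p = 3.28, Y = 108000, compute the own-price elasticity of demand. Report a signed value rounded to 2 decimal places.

At the given values, Q = 51130 − 3840(3.28) − 0.142(108000) = 23198.8.
∂Q/∂p = −3840.
E = (-3840) × (3.28/23198.8) = -0.5429…

-0.54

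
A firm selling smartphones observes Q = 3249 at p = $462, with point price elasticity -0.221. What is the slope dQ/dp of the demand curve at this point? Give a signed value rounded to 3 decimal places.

Ed = (dQ/dp)·(p/Q) ⇒ dQ/dp = Ed·Q/p = (-0.221)·3249/462 = -1.55417…

-1.554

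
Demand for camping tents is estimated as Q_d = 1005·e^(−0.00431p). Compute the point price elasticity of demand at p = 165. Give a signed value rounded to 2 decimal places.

dQ_d/dp = −0.00431·Q_d = -2.12713. At p = 165, Q_d = 493.535.
Ed = (dQ_d/dp)·(p/Q_d) = (-2.12713) × (165/493.535) = -0.7111…

-0.71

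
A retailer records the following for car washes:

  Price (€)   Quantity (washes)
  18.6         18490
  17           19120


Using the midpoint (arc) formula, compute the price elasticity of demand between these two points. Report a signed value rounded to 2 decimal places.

%ΔQ = (19120 − 18490) / [(18490 + 19120)/2] = 630/18805 = 0.033501…
%ΔP = (17 − 18.6) / [(18.6 + 17)/2] = -1.6/17.8 = -0.089887…
Arc Ed = %ΔQ / %ΔP = (630/18805) / (-1.6/17.8) = -0.3727…

-0.37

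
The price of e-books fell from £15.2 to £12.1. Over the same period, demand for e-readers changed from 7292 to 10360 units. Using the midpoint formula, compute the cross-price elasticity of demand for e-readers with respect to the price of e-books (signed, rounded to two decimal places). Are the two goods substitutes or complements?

-1.53; complements

%ΔQ_{e-readers} = (10360 − 7292)/avg = 3068/8826 = 0.347609…
%ΔP_{e-books} = (12.1 − 15.2)/avg = -3.1/13.65 = -0.227106…
E_cross = (3068/8826) / (-3.1/13.65) = -1.5306…
E_cross < 0 ⇒ the goods are complements.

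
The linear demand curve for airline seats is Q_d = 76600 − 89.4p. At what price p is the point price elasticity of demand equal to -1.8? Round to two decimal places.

Ed = −89.4p/(76600 − 89.4p). Set this equal to -1.8:
89.4p = 1.8·(76600 − 89.4p) ⇒ 89.4p(1 + 1.8) = 1.8·76600
p = 1.8·76600 / (89.4·2.8) = 550.8149…

550.81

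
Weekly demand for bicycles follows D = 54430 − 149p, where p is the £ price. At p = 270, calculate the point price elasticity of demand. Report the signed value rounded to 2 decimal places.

dD/dp = −149. At p = 270, D = 54430 − 149(270) = 14200.
Ed = (dD/dp)·(p/D) = −149 × (270/14200) = -2.8330…

-2.83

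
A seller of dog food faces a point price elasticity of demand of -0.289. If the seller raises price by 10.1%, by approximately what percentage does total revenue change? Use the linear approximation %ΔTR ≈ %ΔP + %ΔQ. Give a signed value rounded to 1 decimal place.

+7.2%

%ΔQ ≈ Ed × %ΔP = (-0.289) × (+10.1%) = -2.9189%
%ΔTR ≈ %ΔP + %ΔQ = (+10.1%) + (-2.9189%) = +7.1811%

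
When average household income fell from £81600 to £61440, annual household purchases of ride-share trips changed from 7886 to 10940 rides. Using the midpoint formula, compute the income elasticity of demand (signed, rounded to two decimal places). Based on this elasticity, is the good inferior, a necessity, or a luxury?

-1.15; inferior

%ΔQ = (10940 − 7886)/[( 7886 + 10940)/2] = 3054/9413 = 0.324444…
%ΔIncome = (61440 − 81600)/[( 81600 + 61440)/2] = -20160/71520 = -0.281879…
E_income = (3054/9413) / (-20160/71520) = -1.1510…
E_income < 0 ⇒ inferior good.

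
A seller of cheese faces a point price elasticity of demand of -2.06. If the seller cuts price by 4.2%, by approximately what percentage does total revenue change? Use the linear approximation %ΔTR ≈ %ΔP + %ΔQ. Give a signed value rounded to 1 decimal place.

+4.5%

%ΔQ ≈ Ed × %ΔP = (-2.06) × (-4.2%) = +8.6520%
%ΔTR ≈ %ΔP + %ΔQ = (-4.2%) + (+8.6520%) = +4.4520%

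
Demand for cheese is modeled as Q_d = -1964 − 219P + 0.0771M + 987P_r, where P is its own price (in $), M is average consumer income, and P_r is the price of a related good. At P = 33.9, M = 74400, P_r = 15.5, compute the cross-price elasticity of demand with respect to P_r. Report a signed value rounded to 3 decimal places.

At the given values, Q_d = -1964 − 219(33.9) + 0.0771(74400) + 987(15.5) = 11646.64.
∂Q_d/∂P_r = 987.
E = (987) × (15.5/11646.64) = 1.31355…

1.314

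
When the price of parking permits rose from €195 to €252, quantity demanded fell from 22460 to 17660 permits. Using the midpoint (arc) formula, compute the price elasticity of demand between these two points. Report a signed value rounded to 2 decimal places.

-0.94

%ΔQ = (17660 − 22460) / [(22460 + 17660)/2] = -4800/20060 = -0.239282…
%ΔP = (252 − 195) / [(195 + 252)/2] = 57/223.5 = 0.255033…
Arc Ed = %ΔQ / %ΔP = (-4800/20060) / (57/223.5) = -0.9382…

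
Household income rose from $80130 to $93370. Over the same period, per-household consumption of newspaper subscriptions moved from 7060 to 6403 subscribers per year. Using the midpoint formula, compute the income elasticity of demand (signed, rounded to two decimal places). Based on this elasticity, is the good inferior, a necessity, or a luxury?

%ΔQ = (6403 − 7060)/[( 7060 + 6403)/2] = -657/6731.5 = -0.097600…
%ΔIncome = (93370 − 80130)/[( 80130 + 93370)/2] = 13240/86750 = 0.152622…
E_income = (-657/6731.5) / (13240/86750) = -0.6394…
E_income < 0 ⇒ inferior good.

-0.64; inferior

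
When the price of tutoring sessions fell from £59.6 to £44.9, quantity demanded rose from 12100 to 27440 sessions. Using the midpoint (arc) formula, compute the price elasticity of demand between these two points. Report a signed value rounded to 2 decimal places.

-2.76

%ΔQ = (27440 − 12100) / [(12100 + 27440)/2] = 15340/19770 = 0.775923…
%ΔP = (44.9 − 59.6) / [(59.6 + 44.9)/2] = -14.7/52.25 = -0.281339…
Arc Ed = %ΔQ / %ΔP = (15340/19770) / (-14.7/52.25) = -2.7579…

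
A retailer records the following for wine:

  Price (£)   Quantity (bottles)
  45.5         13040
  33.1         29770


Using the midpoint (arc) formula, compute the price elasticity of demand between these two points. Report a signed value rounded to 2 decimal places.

%ΔQ = (29770 − 13040) / [(13040 + 29770)/2] = 16730/21405 = 0.781593…
%ΔP = (33.1 − 45.5) / [(45.5 + 33.1)/2] = -12.4/39.3 = -0.315521…
Arc Ed = %ΔQ / %ΔP = (16730/21405) / (-12.4/39.3) = -2.4771…

-2.48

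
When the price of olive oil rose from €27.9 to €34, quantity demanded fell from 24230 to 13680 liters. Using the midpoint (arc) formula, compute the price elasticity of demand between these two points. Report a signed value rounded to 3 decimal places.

-2.824

%ΔQ = (13680 − 24230) / [(24230 + 13680)/2] = -10550/18955 = -0.556581…
%ΔP = (34 − 27.9) / [(27.9 + 34)/2] = 6.1/30.95 = 0.197092…
Arc Ed = %ΔQ / %ΔP = (-10550/18955) / (6.1/30.95) = -2.82396…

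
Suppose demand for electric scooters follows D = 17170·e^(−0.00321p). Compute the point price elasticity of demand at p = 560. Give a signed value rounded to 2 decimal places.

dD/dp = −0.00321·D = -9.13246. At p = 560, D = 2845.
Ed = (dD/dp)·(p/D) = (-9.13246) × (560/2845) = -1.7976

-1.80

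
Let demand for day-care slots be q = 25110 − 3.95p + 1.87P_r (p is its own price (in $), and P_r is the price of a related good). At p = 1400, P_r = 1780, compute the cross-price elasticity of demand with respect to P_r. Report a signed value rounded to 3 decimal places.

At the given values, q = 25110 − 3.95(1400) + 1.87(1780) = 22908.6.
∂q/∂P_r = 1.87.
E = (1.87) × (1780/22908.6) = 0.14529…

0.145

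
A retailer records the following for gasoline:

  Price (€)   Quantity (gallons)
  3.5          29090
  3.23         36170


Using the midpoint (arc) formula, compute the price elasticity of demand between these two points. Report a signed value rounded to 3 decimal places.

%ΔQ = (36170 − 29090) / [(29090 + 36170)/2] = 7080/32630 = 0.216978…
%ΔP = (3.23 − 3.5) / [(3.5 + 3.23)/2] = -0.27/3.365 = -0.080237…
Arc Ed = %ΔQ / %ΔP = (7080/32630) / (-0.27/3.365) = -2.70419…

-2.704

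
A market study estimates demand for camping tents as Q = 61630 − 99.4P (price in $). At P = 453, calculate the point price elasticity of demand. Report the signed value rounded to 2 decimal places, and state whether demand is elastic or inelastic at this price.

dQ/dP = −99.4. At P = 453, Q = 61630 − 99.4(453) = 16601.8.
Ed = (dQ/dP)·(P/Q) = −99.4 × (453/16601.8) = -2.7122…
|Ed| = 2.71 > 1, so demand is elastic.

-2.71; elastic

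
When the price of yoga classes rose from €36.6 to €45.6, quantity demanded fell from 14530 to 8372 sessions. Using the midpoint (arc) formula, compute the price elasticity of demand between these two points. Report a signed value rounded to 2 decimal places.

%ΔQ = (8372 − 14530) / [(14530 + 8372)/2] = -6158/11451 = -0.537769…
%ΔP = (45.6 − 36.6) / [(36.6 + 45.6)/2] = 9/41.1 = 0.218978…
Arc Ed = %ΔQ / %ΔP = (-6158/11451) / (9/41.1) = -2.4558…

-2.46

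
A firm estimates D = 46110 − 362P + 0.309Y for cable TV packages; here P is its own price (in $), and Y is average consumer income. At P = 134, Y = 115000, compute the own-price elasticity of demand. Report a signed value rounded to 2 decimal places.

-1.46

At the given values, D = 46110 − 362(134) + 0.309(115000) = 33137.
∂D/∂P = −362.
E = (-362) × (134/33137) = -1.4638…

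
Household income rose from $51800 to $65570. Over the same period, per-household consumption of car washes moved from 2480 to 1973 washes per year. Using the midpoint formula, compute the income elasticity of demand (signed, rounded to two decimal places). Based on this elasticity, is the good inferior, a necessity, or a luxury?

%ΔQ = (1973 − 2480)/[( 2480 + 1973)/2] = -507/2226.5 = -0.227711…
%ΔIncome = (65570 − 51800)/[( 51800 + 65570)/2] = 13770/58685 = 0.234642…
E_income = (-507/2226.5) / (13770/58685) = -0.9704…
E_income < 0 ⇒ inferior good.

-0.97; inferior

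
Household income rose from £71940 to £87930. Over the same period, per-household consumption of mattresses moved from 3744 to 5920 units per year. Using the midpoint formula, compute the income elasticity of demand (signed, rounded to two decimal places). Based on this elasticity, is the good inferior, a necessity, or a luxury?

2.25; luxury

%ΔQ = (5920 − 3744)/[( 3744 + 5920)/2] = 2176/4832 = 0.450331…
%ΔIncome = (87930 − 71940)/[( 71940 + 87930)/2] = 15990/79935 = 0.200037…
E_income = (2176/4832) / (15990/79935) = 2.2512…
E_income > 1 ⇒ normal good, luxury.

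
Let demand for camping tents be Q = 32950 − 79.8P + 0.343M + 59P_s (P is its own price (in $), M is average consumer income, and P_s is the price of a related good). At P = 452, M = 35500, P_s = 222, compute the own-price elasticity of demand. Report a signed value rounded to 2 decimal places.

At the given values, Q = 32950 − 79.8(452) + 0.343(35500) + 59(222) = 22154.9.
∂Q/∂P = −79.8.
E = (-79.8) × (452/22154.9) = -1.6280…

-1.63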